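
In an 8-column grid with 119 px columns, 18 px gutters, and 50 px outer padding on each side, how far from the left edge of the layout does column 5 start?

Column 5 starts at margin + 4·(column + gutter) = 50 + 4·137 = 598 px.

598 px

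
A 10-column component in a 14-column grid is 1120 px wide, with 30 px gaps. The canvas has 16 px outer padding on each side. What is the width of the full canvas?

1120 − 9·30 = 850; ÷10 gives c = 85 px.
Canvas = 2·16 + 14·85 + 13·30 = 32 + 1190 + 390 = 1612 px.

1612 px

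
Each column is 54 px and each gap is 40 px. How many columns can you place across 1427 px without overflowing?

Each extra column adds 54 + 40 = 94 px.
(1427 + 40) / 94 = 15.61, so 15 columns fit.

15 columns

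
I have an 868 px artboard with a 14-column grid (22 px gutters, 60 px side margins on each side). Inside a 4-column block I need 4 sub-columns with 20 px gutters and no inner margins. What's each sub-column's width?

Take off 120 px of margins, leaving 748 px.
14 columns + 13 gutters: 14c + 13·22 = 748.
14c = 748 − 286 = 462, so c = 33 px.
4-column span = 4·33 + 3·22 = 198 px.
198 − 3·20 = 138; ÷4 gives d = 34.5 px.

34.5 px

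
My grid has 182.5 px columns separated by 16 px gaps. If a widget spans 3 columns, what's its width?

579.5 px

3 columns plus 2 gaps: 547.5 + 32 = 579.5 px.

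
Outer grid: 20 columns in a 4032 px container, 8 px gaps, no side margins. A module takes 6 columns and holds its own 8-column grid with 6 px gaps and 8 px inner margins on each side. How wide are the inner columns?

143.25 px

20 columns + 19 gaps: 20c + 19·8 = 4032.
20c = 4032 − 152 = 3880, so c = 194 px.
Span of 6: 6·194 + 5·8 = 1164 + 40 = 1204 px.
Inner content = 1204 − 2·8 = 1188 px.
8d + 7·6 = 1188 → 8d = 1146 → d = 143.25 px.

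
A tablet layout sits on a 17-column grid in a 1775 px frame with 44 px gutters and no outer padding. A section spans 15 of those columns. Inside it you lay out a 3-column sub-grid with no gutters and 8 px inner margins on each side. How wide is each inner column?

Subtracting 16 gutters of 44 leaves 1071 for 17 columns, so c = 63 px.
Span of 15: 15·63 + 14·44 = 945 + 616 = 1561 px.
Inner content = 1561 − 2·8 = 1545 px.
3d = 1545 → d = 515 px.

515 px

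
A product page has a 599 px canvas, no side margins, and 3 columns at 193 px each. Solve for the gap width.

10 px

3·193 + 2g = 599 → 2g = 20 → g = 10 px.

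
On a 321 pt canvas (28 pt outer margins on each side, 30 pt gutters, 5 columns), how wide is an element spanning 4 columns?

206 pt

Inside the margins: 321 − 56 = 265 pt.
Subtracting 4 gutters of 30 leaves 145 for 5 columns, so c = 29 pt.
4-column span = 4·29 + 3·30 = 206 pt.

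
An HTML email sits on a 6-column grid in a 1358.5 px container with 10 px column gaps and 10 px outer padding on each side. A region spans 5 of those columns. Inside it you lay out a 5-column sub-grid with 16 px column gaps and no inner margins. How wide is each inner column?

Inside the margins: 1358.5 − 20 = 1338.5 px.
Subtracting 5 column gaps of 10 leaves 1288.5 for 6 columns, so c = 214.75 px.
5-column span = 5·214.75 + 4·10 = 1113.75 px.
1113.75 − 4·16 = 1049.75; ÷5 gives d = 209.95 px.

209.95 px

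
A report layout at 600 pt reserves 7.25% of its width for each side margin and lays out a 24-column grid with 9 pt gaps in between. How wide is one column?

Each margin = 7.25% of 600 = 43.5 pt; content = 600 − 2·43.5 = 513 pt.
24 columns + 23 gaps: 24c + 23·9 = 513.
24c = 513 − 207 = 306, so c = 12.75 pt.

12.75 pt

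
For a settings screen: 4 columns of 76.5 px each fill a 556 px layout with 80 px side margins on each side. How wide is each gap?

30 px

Take off 160 px of margins, leaving 396 px.
4·76.5 + 3g = 396 → 3g = 90 → g = 30 px.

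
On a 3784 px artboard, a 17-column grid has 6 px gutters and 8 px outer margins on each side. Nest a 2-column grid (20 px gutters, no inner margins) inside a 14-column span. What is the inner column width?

1541 px

Subtract both margins: 3784 − 2·8 = 3768 px.
3768 − 16·6 = 3672; ÷17 gives c = 216 px.
14-column span = 14·216 + 13·6 = 3102 px.
2 columns + 1 gutter: 2d + 1·20 = 3102.
2d = 3102 − 20 = 3082, so d = 1541 px.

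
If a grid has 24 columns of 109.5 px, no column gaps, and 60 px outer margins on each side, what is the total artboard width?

2748 px

Total width: 2·60 + 24·109.5 = 2748 px.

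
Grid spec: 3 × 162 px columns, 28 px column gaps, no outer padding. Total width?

Total width: 3·162 + 2·28 = 542 px.

542 px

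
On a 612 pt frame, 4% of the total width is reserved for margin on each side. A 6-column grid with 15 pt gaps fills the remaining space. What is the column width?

Each margin = 4% of 612 = 24.48 pt; content = 612 − 2·24.48 = 563.04 pt.
6 columns + 5 gaps: 6c + 5·15 = 563.04.
6c = 563.04 − 75 = 488.04, so c = 81.34 pt.

81.34 pt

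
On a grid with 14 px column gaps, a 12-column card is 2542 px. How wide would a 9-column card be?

1903 px

12c + 11·14 = 2542 → 12c = 2388 → c = 199 px.
9-column span = 9·199 + 8·14 = 1903 px.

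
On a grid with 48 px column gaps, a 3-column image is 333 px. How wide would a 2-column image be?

206 px

3c + 2·48 = 333 → 3c = 237 → c = 79 px.
Span of 2: 2·79 + 1·48 = 158 + 48 = 206 px.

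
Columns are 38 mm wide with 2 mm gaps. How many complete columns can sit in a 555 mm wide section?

Each extra column adds 38 + 2 = 40 mm.
(555 + 2) / 40 = 13.93, so 13 columns fit.

13 columns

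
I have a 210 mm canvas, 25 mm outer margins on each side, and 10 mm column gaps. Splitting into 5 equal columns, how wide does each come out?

Take off 50 mm of margins, leaving 160 mm.
160 − 4·10 = 120; ÷5 gives c = 24 mm.

24 mm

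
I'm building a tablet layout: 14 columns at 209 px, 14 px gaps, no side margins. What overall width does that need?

Layout = 14·209 + 13·14 = 2926 + 182 = 3108 px.

3108 px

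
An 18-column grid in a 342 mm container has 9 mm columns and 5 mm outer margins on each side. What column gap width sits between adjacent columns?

10 mm

Subtract both margins: 342 − 2·5 = 332 mm.
18 columns take 18·9 = 162 mm; remaining 170 splits into 17 column gaps.
g = 170 / 17 = 10 mm.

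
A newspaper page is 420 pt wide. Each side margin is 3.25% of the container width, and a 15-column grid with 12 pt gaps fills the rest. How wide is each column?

14.98 pt

Each margin = 3.25% of 420 = 13.65 pt; content = 420 − 2·13.65 = 392.7 pt.
392.7 − 14·12 = 224.7; ÷15 gives c = 14.98 pt.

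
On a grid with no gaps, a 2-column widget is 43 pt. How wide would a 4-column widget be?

86 pt

2c = 43 → c = 21.5 pt.
With no gaps, 4 columns span 4·21.5 = 86 pt.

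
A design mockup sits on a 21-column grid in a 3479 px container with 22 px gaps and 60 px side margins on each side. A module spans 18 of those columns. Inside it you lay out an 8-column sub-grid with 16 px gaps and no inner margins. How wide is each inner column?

345.5 px

Subtract both margins: 3479 − 2·60 = 3359 px.
3359 − 20·22 = 2919; ÷21 gives c = 139 px.
Span of 18: 18·139 + 17·22 = 2502 + 374 = 2876 px.
Subtracting 7 gaps of 16 leaves 2764 for 8 columns, so d = 345.5 px.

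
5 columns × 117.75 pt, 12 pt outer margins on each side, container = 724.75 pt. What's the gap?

Subtract both margins: 724.75 − 2·12 = 700.75 pt.
5 columns take 5·117.75 = 588.75 pt; remaining 112 splits into 4 gaps.
g = 112 / 4 = 28 pt.

28 pt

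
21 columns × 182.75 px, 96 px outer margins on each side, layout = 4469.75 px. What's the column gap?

22 px

Content width = 4469.75 − 2·96 = 4277.75 px.
21·182.75 + 20g = 4277.75 → 20g = 440 → g = 22 px.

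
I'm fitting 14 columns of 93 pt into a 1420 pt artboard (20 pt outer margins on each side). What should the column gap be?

Subtract both margins: 1420 − 2·20 = 1380 pt.
14·93 + 13g = 1380 → 13g = 78 → g = 6 pt.

6 pt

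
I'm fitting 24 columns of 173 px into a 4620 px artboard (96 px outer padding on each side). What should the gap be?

Subtract both margins: 4620 − 2·96 = 4428 px.
Columns use 4152 px, leaving 276 px across 23 gaps = 12 px each.

12 px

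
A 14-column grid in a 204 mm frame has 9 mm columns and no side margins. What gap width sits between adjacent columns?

6 mm

14·9 + 13g = 204 → 13g = 78 → g = 6 mm.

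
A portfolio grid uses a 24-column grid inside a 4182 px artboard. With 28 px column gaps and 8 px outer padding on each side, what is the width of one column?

Take off 16 px of margins, leaving 4166 px.
24 columns + 23 column gaps: 24c + 23·28 = 4166.
24c = 4166 − 644 = 3522, so c = 146.75 px.

146.75 px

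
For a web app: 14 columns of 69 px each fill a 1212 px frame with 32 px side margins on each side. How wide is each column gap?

Content width = 1212 − 2·32 = 1148 px.
14 columns take 14·69 = 966 px; remaining 182 splits into 13 column gaps.
g = 182 / 13 = 14 px.

14 px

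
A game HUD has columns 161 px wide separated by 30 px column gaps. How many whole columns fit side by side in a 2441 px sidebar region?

12 columns: 12·161 + 11·30 = 2262 px ≤ 2441.
13 columns: 2453 px > 2441. So 12.

12 columns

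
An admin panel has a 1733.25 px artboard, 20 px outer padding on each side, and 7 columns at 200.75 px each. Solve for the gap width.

48 px

Subtract both margins: 1733.25 − 2·20 = 1693.25 px.
Columns use 1405.25 px, leaving 288 px across 6 gaps = 48 px each.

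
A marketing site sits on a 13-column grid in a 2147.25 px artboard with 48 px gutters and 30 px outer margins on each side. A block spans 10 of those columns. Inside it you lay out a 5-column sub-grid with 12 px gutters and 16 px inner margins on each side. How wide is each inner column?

Inside the margins: 2147.25 − 60 = 2087.25 px.
Subtracting 12 gutters of 48 leaves 1511.25 for 13 columns, so c = 116.25 px.
10-column span = 10·116.25 + 9·48 = 1594.5 px.
Inner content = 1594.5 − 2·16 = 1562.5 px.
Subtracting 4 gutters of 12 leaves 1514.5 for 5 columns, so d = 302.9 px.

302.9 px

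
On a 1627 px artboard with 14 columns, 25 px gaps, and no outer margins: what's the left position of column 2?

118 px

14 columns + 13 gaps: 14c + 13·25 = 1627.
14c = 1627 − 325 = 1302, so c = 93 px.
No margin, so column 2 starts at 1·(column + gutter) = 1·118 = 118 px.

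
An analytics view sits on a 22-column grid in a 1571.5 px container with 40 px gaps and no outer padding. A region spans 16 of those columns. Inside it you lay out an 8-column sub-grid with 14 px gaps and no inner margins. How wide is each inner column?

22c + 21·40 = 1571.5 → 22c = 731.5 → c = 33.25 px.
16-column span = 16·33.25 + 15·40 = 1132 px.
8 columns + 7 gaps: 8d + 7·14 = 1132.
8d = 1132 − 98 = 1034, so d = 129.25 px.

129.25 px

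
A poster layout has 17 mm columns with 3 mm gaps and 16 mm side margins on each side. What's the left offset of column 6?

116 mm

Column 6 starts at margin + 5·(column + gutter) = 16 + 5·20 = 116 mm.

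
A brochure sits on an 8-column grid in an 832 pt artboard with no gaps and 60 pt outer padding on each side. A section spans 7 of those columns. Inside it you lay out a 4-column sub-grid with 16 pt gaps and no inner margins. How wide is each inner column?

143.75 pt

Outer content = 832 − 2·60 = 712 pt.
712 / 8 = 89 pt per column.
With no gaps, 7 columns span 7·89 = 623 pt.
Subtracting 3 gaps of 16 leaves 575 for 4 columns, so d = 143.75 pt.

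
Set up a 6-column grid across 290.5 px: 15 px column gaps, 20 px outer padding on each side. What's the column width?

Take off 40 px of margins, leaving 250.5 px.
6c + 5·15 = 250.5 → 6c = 175.5 → c = 29.25 px.

29.25 px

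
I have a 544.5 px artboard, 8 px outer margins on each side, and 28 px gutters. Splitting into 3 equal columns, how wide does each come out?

157.5 px

Content width = 544.5 − 2·8 = 528.5 px.
Subtracting 2 gutters of 28 leaves 472.5 for 3 columns, so c = 157.5 px.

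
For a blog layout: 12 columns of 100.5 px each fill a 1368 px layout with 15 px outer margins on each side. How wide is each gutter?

12 px

Content width = 1368 − 2·15 = 1338 px.
Columns use 1206 px, leaving 132 px across 11 gutters = 12 px each.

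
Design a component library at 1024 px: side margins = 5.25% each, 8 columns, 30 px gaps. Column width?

88.31 px

1024 × (1 − 2·5.25%) = 1024 × 89.5% = 916.48 px for the columns.
8c + 7·30 = 916.48 → 8c = 706.48 → c = 88.31 px.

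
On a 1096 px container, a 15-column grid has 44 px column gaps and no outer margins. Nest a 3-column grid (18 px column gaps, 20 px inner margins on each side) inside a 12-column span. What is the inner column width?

264 px

15c + 14·44 = 1096 → 15c = 480 → c = 32 px.
Span of 12: 12·32 + 11·44 = 384 + 484 = 868 px.
Inner content = 868 − 2·20 = 828 px.
828 − 2·18 = 792; ÷3 gives d = 264 px.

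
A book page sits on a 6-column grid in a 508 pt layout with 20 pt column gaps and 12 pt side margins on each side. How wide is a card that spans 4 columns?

316 pt

Content width = 508 − 2·12 = 484 pt.
6 columns + 5 column gaps: 6c + 5·20 = 484.
6c = 484 − 100 = 384, so c = 64 pt.
4 columns plus 3 column gaps: 256 + 60 = 316 pt.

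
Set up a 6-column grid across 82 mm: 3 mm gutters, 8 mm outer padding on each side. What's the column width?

8.5 mm

Take off 16 mm of margins, leaving 66 mm.
66 − 5·3 = 51; ÷6 gives c = 8.5 mm.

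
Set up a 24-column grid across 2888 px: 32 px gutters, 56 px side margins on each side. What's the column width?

Content width = 2888 − 2·56 = 2776 px.
2776 − 23·32 = 2040; ÷24 gives c = 85 px.

85 px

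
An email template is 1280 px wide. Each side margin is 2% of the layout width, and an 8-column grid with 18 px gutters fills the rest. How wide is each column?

137.85 px

1280 × (1 − 2·2%) = 1280 × 96% = 1228.8 px for the columns.
1228.8 − 7·18 = 1102.8; ÷8 gives c = 137.85 px.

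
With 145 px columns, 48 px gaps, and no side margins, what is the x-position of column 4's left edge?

Before column 4: 3 columns + 3 gaps.
Offset = 3·(145 + 48) = 3·193 = 579 px.

579 px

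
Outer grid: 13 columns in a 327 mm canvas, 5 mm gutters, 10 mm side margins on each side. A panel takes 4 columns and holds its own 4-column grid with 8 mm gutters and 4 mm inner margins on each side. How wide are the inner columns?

Outer content = 327 − 2·10 = 307 mm.
307 − 12·5 = 247; ÷13 gives c = 19 mm.
4-column span = 4·19 + 3·5 = 91 mm.
Inner content = 91 − 2·4 = 83 mm.
Subtracting 3 gutters of 8 leaves 59 for 4 columns, so d = 14.75 mm.

14.75 mm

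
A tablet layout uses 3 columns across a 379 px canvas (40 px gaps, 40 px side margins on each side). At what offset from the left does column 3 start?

Take off 80 px of margins, leaving 299 px.
299 − 2·40 = 219; ÷3 gives c = 73 px.
Column 3 starts at margin + 2·(column + gutter) = 40 + 2·113 = 266 px.

266 px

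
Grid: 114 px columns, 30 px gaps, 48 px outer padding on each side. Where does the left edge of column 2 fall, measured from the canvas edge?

192 px

Each column+gutter stride is 144 px; 1 of them past the 48 px margin is 48 + 144 = 192 px.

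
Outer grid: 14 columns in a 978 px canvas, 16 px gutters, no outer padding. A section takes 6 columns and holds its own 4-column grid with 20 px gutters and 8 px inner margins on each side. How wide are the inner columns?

Subtracting 13 gutters of 16 leaves 770 for 14 columns, so c = 55 px.
6 columns plus 5 gutters: 330 + 80 = 410 px.
Inner content = 410 − 2·8 = 394 px.
394 − 3·20 = 334; ÷4 gives d = 83.5 px.

83.5 px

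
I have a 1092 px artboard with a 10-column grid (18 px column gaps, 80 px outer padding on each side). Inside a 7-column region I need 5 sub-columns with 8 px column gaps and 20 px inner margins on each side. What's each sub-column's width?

115 px

Subtract both margins: 1092 − 2·80 = 932 px.
10c + 9·18 = 932 → 10c = 770 → c = 77 px.
7-column span = 7·77 + 6·18 = 647 px.
Inner content = 647 − 2·20 = 607 px.
Subtracting 4 column gaps of 8 leaves 575 for 5 columns, so d = 115 px.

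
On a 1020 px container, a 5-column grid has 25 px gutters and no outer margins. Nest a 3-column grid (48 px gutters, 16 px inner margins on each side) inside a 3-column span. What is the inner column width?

158 px

5 columns + 4 gutters: 5c + 4·25 = 1020.
5c = 1020 − 100 = 920, so c = 184 px.
Span of 3: 3·184 + 2·25 = 552 + 50 = 602 px.
Inner content = 602 − 2·16 = 570 px.
3d + 2·48 = 570 → 3d = 474 → d = 158 px.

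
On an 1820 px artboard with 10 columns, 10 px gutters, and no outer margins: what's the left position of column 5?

732 px

10 columns + 9 gutters: 10c + 9·10 = 1820.
10c = 1820 − 90 = 1730, so c = 173 px.
Before column 5: 4 columns + 4 gutters.
Offset = 4·(173 + 10) = 4·183 = 732 px.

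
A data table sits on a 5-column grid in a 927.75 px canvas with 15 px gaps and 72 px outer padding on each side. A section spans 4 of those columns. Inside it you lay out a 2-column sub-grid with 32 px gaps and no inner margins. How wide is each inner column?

296 px

Subtract both margins: 927.75 − 2·72 = 783.75 px.
783.75 − 4·15 = 723.75; ÷5 gives c = 144.75 px.
Span of 4: 4·144.75 + 3·15 = 579 + 45 = 624 px.
2 columns + 1 gap: 2d + 1·32 = 624.
2d = 624 − 32 = 592, so d = 296 px.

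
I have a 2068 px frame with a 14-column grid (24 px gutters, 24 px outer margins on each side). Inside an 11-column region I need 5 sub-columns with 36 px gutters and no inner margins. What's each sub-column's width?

Inside the margins: 2068 − 48 = 2020 px.
14 columns + 13 gutters: 14c + 13·24 = 2020.
14c = 2020 − 312 = 1708, so c = 122 px.
Span of 11: 11·122 + 10·24 = 1342 + 240 = 1582 px.
Subtracting 4 gutters of 36 leaves 1438 for 5 columns, so d = 287.6 px.

287.6 px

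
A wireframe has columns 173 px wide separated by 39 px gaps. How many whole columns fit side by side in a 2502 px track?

Each extra column adds 173 + 39 = 212 px.
(2502 + 39) / 212 = 11.99, so 11 columns fit.

11 columns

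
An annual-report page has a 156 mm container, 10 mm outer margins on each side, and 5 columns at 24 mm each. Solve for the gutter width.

Take off 20 mm of margins, leaving 136 mm.
5 columns take 5·24 = 120 mm; remaining 16 splits into 4 gutters.
g = 16 / 4 = 4 mm.

4 mm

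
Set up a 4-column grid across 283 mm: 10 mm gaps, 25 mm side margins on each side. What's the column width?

Inside the margins: 283 − 50 = 233 mm.
4 columns + 3 gaps: 4c + 3·10 = 233.
4c = 233 − 30 = 203, so c = 50.75 mm.

50.75 mm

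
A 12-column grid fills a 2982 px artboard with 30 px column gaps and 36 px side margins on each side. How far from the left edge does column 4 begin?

Content = 2982 − 2·36 = 2910 px.
12c + 11·30 = 2910 → 12c = 2580 → c = 215 px.
Each column+gutter stride is 245 px; 3 of them past the 36 px margin is 36 + 735 = 771 px.

771 px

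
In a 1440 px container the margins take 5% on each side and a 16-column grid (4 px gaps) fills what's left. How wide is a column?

Margins: 5% × 1440 = 72 px each, so content = 1440 − 144 = 1296 px.
Subtracting 15 gaps of 4 leaves 1236 for 16 columns, so c = 77.25 px.

77.25 px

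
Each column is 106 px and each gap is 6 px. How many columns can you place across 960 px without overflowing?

8 columns: 8·106 + 7·6 = 890 px ≤ 960.
9 columns: 1002 px > 960. So 8.

8 columns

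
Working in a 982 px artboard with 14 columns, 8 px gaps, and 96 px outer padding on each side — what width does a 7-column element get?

Content width = 982 − 2·96 = 790 px.
14 columns + 13 gaps: 14c + 13·8 = 790.
14c = 790 − 104 = 686, so c = 49 px.
Span of 7: 7·49 + 6·8 = 343 + 48 = 391 px.

391 px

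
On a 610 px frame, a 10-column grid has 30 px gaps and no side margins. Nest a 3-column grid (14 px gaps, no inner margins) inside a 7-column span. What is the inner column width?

130 px

610 − 9·30 = 340; ÷10 gives c = 34 px.
7 columns plus 6 gaps: 238 + 180 = 418 px.
3d + 2·14 = 418 → 3d = 390 → d = 130 px.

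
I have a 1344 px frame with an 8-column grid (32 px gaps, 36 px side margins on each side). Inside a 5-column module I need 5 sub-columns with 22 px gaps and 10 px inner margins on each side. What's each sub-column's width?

135 px

Outer content = 1344 − 2·36 = 1272 px.
8c + 7·32 = 1272 → 8c = 1048 → c = 131 px.
5-column span = 5·131 + 4·32 = 783 px.
Inner content = 783 − 2·10 = 763 px.
763 − 4·22 = 675; ÷5 gives d = 135 px.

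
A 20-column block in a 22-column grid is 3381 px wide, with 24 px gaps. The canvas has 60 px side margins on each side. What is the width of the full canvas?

3381 − 19·24 = 2925; ÷20 gives c = 146.25 px.
Canvas = 2·60 + 22·146.25 + 21·24 = 120 + 3217.5 + 504 = 3841.5 px.

3841.5 px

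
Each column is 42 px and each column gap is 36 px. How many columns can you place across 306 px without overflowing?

4 columns

k columns need k·42 + (k−1)·36 = k·78 − 36.
k·78 − 36 ≤ 306 → k ≤ 342 / 78 ≈ 4.38, so k = 4.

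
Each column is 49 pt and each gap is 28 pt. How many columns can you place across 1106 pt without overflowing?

14 columns

14 columns: 14·49 + 13·28 = 1050 pt ≤ 1106.
15 columns: 1127 pt > 1106. So 14.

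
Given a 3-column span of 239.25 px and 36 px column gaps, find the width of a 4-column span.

331 px

239.25 − 2·36 = 167.25; ÷3 gives c = 55.75 px.
4 columns plus 3 column gaps: 223 + 108 = 331 px.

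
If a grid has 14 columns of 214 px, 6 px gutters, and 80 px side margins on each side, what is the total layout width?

Total width: 2·80 + 14·214 + 13·6 = 3234 px.

3234 px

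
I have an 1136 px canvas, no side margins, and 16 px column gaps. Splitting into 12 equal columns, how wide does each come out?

80 px

1136 − 11·16 = 960; ÷12 gives c = 80 px.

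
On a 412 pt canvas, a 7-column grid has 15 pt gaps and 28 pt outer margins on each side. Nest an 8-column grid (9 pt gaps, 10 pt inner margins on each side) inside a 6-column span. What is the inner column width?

27.5 pt

Outer content = 412 − 2·28 = 356 pt.
7 columns + 6 gaps: 7c + 6·15 = 356.
7c = 356 − 90 = 266, so c = 38 pt.
6-column span = 6·38 + 5·15 = 303 pt.
Inner content = 303 − 2·10 = 283 pt.
8d + 7·9 = 283 → 8d = 220 → d = 27.5 pt.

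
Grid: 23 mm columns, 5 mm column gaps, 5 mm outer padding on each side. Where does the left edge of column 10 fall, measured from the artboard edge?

257 mm

Before column 10: the margin + 9 columns + 9 column gaps.
Offset = 5 + 9·(23 + 5) = 5 + 252 = 257 mm.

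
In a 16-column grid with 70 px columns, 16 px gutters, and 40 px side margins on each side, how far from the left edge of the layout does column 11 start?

900 px

Before column 11: the margin + 10 columns + 10 gutters.
Offset = 40 + 10·(70 + 16) = 40 + 860 = 900 px.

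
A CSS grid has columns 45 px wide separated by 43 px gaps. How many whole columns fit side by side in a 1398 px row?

16 columns

Each extra column adds 45 + 43 = 88 px.
(1398 + 43) / 88 = 16.38, so 16 columns fit.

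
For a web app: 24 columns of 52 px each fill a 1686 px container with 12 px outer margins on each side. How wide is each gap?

18 px

Content width = 1686 − 2·12 = 1662 px.
Columns use 1248 px, leaving 414 px across 23 gaps = 18 px each.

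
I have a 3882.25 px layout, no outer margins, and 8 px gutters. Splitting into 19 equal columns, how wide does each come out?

196.75 px

3882.25 − 18·8 = 3738.25; ÷19 gives c = 196.75 px.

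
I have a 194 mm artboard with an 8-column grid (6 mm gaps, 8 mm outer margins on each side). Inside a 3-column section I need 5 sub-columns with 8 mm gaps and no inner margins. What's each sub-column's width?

Take off 16 mm of margins, leaving 178 mm.
178 − 7·6 = 136; ÷8 gives c = 17 mm.
Span of 3: 3·17 + 2·6 = 51 + 12 = 63 mm.
5 columns + 4 gaps: 5d + 4·8 = 63.
5d = 63 − 32 = 31, so d = 6.2 mm.

6.2 mm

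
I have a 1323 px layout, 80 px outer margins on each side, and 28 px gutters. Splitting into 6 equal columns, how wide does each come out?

Take off 160 px of margins, leaving 1163 px.
6c + 5·28 = 1163 → 6c = 1023 → c = 170.5 px.

170.5 px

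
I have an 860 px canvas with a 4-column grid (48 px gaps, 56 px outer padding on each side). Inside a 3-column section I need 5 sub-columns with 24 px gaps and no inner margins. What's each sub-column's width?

90.6 px

Outer content = 860 − 2·56 = 748 px.
748 − 3·48 = 604; ÷4 gives c = 151 px.
Span of 3: 3·151 + 2·48 = 453 + 96 = 549 px.
5 columns + 4 gaps: 5d + 4·24 = 549.
5d = 549 − 96 = 453, so d = 90.6 px.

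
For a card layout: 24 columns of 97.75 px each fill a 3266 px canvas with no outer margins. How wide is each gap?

24 columns take 24·97.75 = 2346 px; remaining 920 splits into 23 gaps.
g = 920 / 23 = 40 px.

40 px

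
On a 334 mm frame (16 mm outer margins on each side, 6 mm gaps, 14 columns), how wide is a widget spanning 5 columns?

Subtract both margins: 334 − 2·16 = 302 mm.
14c + 13·6 = 302 → 14c = 224 → c = 16 mm.
5-column span = 5·16 + 4·6 = 104 mm.

104 mm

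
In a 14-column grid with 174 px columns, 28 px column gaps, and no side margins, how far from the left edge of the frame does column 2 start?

202 px

Each column+gutter stride is 202 px; with no margin, 1 of them is 202 px.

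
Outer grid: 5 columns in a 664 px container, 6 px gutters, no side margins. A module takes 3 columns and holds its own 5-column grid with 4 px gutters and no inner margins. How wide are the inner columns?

5c + 4·6 = 664 → 5c = 640 → c = 128 px.
Span of 3: 3·128 + 2·6 = 384 + 12 = 396 px.
Subtracting 4 gutters of 4 leaves 380 for 5 columns, so d = 76 px.

76 px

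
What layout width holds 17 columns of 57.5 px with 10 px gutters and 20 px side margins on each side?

Adding margins, columns and gutters: 40 + 977.5 + 160 = 1177.5 px.

1177.5 px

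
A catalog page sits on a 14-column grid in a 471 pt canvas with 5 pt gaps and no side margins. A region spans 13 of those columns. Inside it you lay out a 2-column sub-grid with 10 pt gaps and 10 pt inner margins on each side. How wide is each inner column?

203.5 pt

471 − 13·5 = 406; ÷14 gives c = 29 pt.
13 columns plus 12 gaps: 377 + 60 = 437 pt.
Inner content = 437 − 2·10 = 417 pt.
Subtracting 1 gap of 10 leaves 407 for 2 columns, so d = 203.5 pt.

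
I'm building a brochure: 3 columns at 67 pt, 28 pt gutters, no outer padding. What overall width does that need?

Total width: 3·67 + 2·28 = 257 pt.

257 pt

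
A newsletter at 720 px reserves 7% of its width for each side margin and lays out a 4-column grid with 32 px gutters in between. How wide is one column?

Margins: 7% × 720 = 50.4 px each, so content = 720 − 100.8 = 619.2 px.
4 columns + 3 gutters: 4c + 3·32 = 619.2.
4c = 619.2 − 96 = 523.2, so c = 130.8 px.

130.8 px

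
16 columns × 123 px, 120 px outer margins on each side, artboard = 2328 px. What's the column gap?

8 px

Subtract both margins: 2328 − 2·120 = 2088 px.
16·123 + 15g = 2088 → 15g = 120 → g = 8 px.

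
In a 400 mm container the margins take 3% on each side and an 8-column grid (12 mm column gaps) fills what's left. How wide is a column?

36.5 mm

400 × (1 − 2·3%) = 400 × 94% = 376 mm for the columns.
8c + 7·12 = 376 → 8c = 292 → c = 36.5 mm.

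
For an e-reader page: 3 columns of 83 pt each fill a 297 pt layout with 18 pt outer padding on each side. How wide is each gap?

6 pt

Take off 36 pt of margins, leaving 261 pt.
3 columns take 3·83 = 249 pt; remaining 12 splits into 2 gaps.
g = 12 / 2 = 6 pt.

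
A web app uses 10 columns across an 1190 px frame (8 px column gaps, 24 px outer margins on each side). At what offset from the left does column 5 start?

484 px

Content = 1190 − 2·24 = 1142 px.
10 columns + 9 column gaps: 10c + 9·8 = 1142.
10c = 1142 − 72 = 1070, so c = 107 px.
Before column 5: the margin + 4 columns + 4 column gaps.
Offset = 24 + 4·(107 + 8) = 24 + 460 = 484 px.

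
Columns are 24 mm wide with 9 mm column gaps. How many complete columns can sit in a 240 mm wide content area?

7 columns

7 columns: 7·24 + 6·9 = 222 mm ≤ 240.
8 columns: 255 mm > 240. So 7.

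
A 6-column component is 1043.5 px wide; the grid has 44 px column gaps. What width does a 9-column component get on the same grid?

1587.25 px

1043.5 − 5·44 = 823.5; ÷6 gives c = 137.25 px.
9-column span = 9·137.25 + 8·44 = 1587.25 px.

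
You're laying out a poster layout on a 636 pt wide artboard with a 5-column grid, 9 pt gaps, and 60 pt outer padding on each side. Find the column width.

96 pt

Content width = 636 − 2·60 = 516 pt.
516 − 4·9 = 480; ÷5 gives c = 96 pt.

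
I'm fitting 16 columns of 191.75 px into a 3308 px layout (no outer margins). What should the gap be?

16 columns take 16·191.75 = 3068 px; remaining 240 splits into 15 gaps.
g = 240 / 15 = 16 px.

16 px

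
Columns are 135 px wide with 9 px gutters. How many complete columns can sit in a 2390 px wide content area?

16 columns

Each extra column adds 135 + 9 = 144 px.
(2390 + 9) / 144 = 16.66, so 16 columns fit.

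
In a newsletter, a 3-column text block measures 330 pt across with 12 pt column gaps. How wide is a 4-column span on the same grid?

330 − 2·12 = 306; ÷3 gives c = 102 pt.
4 columns plus 3 column gaps: 408 + 36 = 444 pt.

444 pt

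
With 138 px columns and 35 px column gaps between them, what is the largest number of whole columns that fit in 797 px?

k columns need k·138 + (k−1)·35 = k·173 − 35.
k·173 − 35 ≤ 797 → k ≤ 832 / 173 ≈ 4.81, so k = 4.

4 columns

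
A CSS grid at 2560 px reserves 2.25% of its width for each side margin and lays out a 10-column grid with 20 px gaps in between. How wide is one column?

Each margin = 2.25% of 2560 = 57.6 px; content = 2560 − 2·57.6 = 2444.8 px.
10c + 9·20 = 2444.8 → 10c = 2264.8 → c = 226.48 px.

226.48 px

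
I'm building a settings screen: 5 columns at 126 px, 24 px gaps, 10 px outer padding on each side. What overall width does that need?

Total width: 2·10 + 5·126 + 4·24 = 746 px.

746 px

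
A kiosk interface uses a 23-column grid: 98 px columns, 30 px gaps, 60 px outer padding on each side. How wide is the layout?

3034 px

Adding margins, columns and gutters: 120 + 2254 + 660 = 3034 px.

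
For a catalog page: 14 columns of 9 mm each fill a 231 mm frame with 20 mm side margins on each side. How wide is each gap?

Take off 40 mm of margins, leaving 191 mm.
Columns use 126 mm, leaving 65 mm across 13 gaps = 5 mm each.

5 mm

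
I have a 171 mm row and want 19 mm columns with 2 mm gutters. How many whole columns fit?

8 columns

8 columns: 8·19 + 7·2 = 166 mm ≤ 171.
9 columns: 187 mm > 171. So 8.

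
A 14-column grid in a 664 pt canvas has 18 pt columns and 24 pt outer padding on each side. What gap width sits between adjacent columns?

Take off 48 pt of margins, leaving 616 pt.
Columns use 252 pt, leaving 364 pt across 13 gaps = 28 pt each.

28 pt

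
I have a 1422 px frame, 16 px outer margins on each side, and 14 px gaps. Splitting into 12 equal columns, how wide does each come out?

Take off 32 px of margins, leaving 1390 px.
1390 − 11·14 = 1236; ÷12 gives c = 103 px.

103 px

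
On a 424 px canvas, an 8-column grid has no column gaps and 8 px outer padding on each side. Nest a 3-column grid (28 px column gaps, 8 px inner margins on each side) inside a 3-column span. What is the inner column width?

27 px

Outer content = 424 − 2·8 = 408 px.
8c = 408 → c = 51 px.
With no column gaps, 3 columns span 3·51 = 153 px.
Inner content = 153 − 2·8 = 137 px.
3 columns + 2 column gaps: 3d + 2·28 = 137.
3d = 137 − 56 = 81, so d = 27 px.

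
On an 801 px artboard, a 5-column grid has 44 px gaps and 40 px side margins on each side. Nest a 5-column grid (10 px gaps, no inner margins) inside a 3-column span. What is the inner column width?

75 px

Inside the margins: 801 − 80 = 721 px.
721 − 4·44 = 545; ÷5 gives c = 109 px.
Span of 3: 3·109 + 2·44 = 327 + 88 = 415 px.
Subtracting 4 gaps of 10 leaves 375 for 5 columns, so d = 75 px.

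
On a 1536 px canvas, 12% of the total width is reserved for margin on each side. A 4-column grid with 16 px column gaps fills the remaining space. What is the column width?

Margins: 12% × 1536 = 184.32 px each, so content = 1536 − 368.64 = 1167.36 px.
4 columns + 3 column gaps: 4c + 3·16 = 1167.36.
4c = 1167.36 − 48 = 1119.36, so c = 279.84 px.

279.84 px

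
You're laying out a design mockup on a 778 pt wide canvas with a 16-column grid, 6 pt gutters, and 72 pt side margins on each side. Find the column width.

34 pt

Content width = 778 − 2·72 = 634 pt.
16 columns + 15 gutters: 16c + 15·6 = 634.
16c = 634 − 90 = 544, so c = 34 pt.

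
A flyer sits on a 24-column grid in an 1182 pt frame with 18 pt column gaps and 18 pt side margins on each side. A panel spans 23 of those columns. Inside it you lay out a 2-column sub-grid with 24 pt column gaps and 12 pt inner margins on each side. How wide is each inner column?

524.75 pt

Outer content = 1182 − 2·18 = 1146 pt.
24 columns + 23 column gaps: 24c + 23·18 = 1146.
24c = 1146 − 414 = 732, so c = 30.5 pt.
23 columns plus 22 column gaps: 701.5 + 396 = 1097.5 pt.
Inner content = 1097.5 − 2·12 = 1073.5 pt.
1073.5 − 1·24 = 1049.5; ÷2 gives d = 524.75 pt.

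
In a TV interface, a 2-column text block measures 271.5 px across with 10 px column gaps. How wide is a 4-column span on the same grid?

Subtracting 1 column gap of 10 leaves 261.5 for 2 columns, so c = 130.75 px.
4-column span = 4·130.75 + 3·10 = 553 px.

553 px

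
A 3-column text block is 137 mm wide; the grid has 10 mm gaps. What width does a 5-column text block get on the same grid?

137 − 2·10 = 117; ÷3 gives c = 39 mm.
5-column span = 5·39 + 4·10 = 235 mm.

235 mm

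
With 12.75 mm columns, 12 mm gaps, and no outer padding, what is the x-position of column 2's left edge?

Each column+gutter stride is 24.75 mm; with no margin, 1 of them is 24.75 mm.

24.75 mm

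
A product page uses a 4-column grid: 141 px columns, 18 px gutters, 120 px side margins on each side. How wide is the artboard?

Artboard = 2·120 + 4·141 + 3·18 = 240 + 564 + 54 = 858 px.

858 px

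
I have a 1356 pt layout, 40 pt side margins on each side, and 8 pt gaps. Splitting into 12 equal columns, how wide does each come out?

Inside the margins: 1356 − 80 = 1276 pt.
12 columns + 11 gaps: 12c + 11·8 = 1276.
12c = 1276 − 88 = 1188, so c = 99 pt.

99 pt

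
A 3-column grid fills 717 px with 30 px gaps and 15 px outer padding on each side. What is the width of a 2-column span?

448 px

Content width = 717 − 2·15 = 687 px.
687 − 2·30 = 627; ÷3 gives c = 209 px.
2-column span = 2·209 + 1·30 = 448 px.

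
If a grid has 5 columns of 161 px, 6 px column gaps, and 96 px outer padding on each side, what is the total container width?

Total width: 2·96 + 5·161 + 4·6 = 1021 px.

1021 px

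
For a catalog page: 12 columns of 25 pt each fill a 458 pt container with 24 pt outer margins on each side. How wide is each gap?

10 pt

Inside the margins: 458 − 48 = 410 pt.
Columns use 300 pt, leaving 110 pt across 11 gaps = 10 pt each.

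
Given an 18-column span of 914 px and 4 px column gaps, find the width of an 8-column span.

404 px

18 columns + 17 column gaps: 18c + 17·4 = 914.
18c = 914 − 68 = 846, so c = 47 px.
Span of 8: 8·47 + 7·4 = 376 + 28 = 404 px.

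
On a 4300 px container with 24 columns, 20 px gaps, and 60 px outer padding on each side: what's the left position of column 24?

Take off 120 px of margins, leaving 4180 px.
Subtracting 23 gaps of 20 leaves 3720 for 24 columns, so c = 155 px.
Column 24 starts at margin + 23·(column + gutter) = 60 + 23·175 = 4085 px.

4085 px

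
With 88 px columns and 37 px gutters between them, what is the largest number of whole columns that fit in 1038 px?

8 columns

k columns need k·88 + (k−1)·37 = k·125 − 37.
k·125 − 37 ≤ 1038 → k ≤ 1075 / 125 ≈ 8.60, so k = 8.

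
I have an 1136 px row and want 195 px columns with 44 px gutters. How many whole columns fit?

4 columns

Each extra column adds 195 + 44 = 239 px.
(1136 + 44) / 239 = 4.94, so 4 columns fit.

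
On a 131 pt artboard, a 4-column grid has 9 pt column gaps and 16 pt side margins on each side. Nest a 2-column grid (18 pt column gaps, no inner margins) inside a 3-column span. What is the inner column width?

Subtract both margins: 131 − 2·16 = 99 pt.
4 columns + 3 column gaps: 4c + 3·9 = 99.
4c = 99 − 27 = 72, so c = 18 pt.
3-column span = 3·18 + 2·9 = 72 pt.
2d + 1·18 = 72 → 2d = 54 → d = 27 pt.

27 pt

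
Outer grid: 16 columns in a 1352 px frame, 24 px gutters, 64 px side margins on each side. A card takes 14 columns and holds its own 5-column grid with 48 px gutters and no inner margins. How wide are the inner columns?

Inside the margins: 1352 − 128 = 1224 px.
16 columns + 15 gutters: 16c + 15·24 = 1224.
16c = 1224 − 360 = 864, so c = 54 px.
Span of 14: 14·54 + 13·24 = 756 + 312 = 1068 px.
1068 − 4·48 = 876; ÷5 gives d = 175.2 px.

175.2 px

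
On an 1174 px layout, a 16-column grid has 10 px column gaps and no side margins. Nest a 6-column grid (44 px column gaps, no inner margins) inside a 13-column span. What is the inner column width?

16c + 15·10 = 1174 → 16c = 1024 → c = 64 px.
13-column span = 13·64 + 12·10 = 952 px.
6d + 5·44 = 952 → 6d = 732 → d = 122 px.

122 px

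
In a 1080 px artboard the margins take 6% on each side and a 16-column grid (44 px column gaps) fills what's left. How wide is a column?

1080 × (1 − 2·6%) = 1080 × 88% = 950.4 px for the columns.
16 columns + 15 column gaps: 16c + 15·44 = 950.4.
16c = 950.4 − 660 = 290.4, so c = 18.15 px.

18.15 px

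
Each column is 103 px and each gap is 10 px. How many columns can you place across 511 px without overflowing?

4 columns

4 columns: 4·103 + 3·10 = 442 px ≤ 511.
5 columns: 555 px > 511. So 4.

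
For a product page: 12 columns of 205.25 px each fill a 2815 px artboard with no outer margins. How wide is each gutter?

32 px

12·205.25 + 11g = 2815 → 11g = 352 → g = 32 px.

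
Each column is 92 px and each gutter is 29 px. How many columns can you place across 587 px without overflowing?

5 columns

5 columns: 5·92 + 4·29 = 576 px ≤ 587.
6 columns: 697 px > 587. So 5.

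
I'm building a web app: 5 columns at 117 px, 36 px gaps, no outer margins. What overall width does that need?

Canvas = 5·117 + 4·36 = 585 + 144 = 729 px.

729 px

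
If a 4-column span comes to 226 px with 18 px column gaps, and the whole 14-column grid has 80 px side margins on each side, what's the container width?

226 − 3·18 = 172; ÷4 gives c = 43 px.
Container = 2·80 + 14·43 + 13·18 = 160 + 602 + 234 = 996 px.

996 px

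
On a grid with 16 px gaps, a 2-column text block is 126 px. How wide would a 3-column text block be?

197 px

Subtracting 1 gap of 16 leaves 110 for 2 columns, so c = 55 px.
3-column span = 3·55 + 2·16 = 197 px.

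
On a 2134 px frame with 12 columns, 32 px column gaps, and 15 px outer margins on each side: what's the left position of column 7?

1083 px

Take off 30 px of margins, leaving 2104 px.
Subtracting 11 column gaps of 32 leaves 1752 for 12 columns, so c = 146 px.
Column 7 starts at margin + 6·(column + gutter) = 15 + 6·178 = 1083 px.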